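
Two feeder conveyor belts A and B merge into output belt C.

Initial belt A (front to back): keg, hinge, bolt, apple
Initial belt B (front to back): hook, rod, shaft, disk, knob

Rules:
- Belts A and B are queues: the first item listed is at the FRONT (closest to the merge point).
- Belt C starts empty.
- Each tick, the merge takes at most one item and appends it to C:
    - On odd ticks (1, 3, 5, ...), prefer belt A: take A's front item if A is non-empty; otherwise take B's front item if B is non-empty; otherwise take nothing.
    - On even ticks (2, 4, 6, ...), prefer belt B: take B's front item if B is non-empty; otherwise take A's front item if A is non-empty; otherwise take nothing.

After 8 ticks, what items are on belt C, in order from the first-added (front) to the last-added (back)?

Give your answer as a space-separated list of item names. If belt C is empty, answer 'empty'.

Tick 1: prefer A, take keg from A; A=[hinge,bolt,apple] B=[hook,rod,shaft,disk,knob] C=[keg]
Tick 2: prefer B, take hook from B; A=[hinge,bolt,apple] B=[rod,shaft,disk,knob] C=[keg,hook]
Tick 3: prefer A, take hinge from A; A=[bolt,apple] B=[rod,shaft,disk,knob] C=[keg,hook,hinge]
Tick 4: prefer B, take rod from B; A=[bolt,apple] B=[shaft,disk,knob] C=[keg,hook,hinge,rod]
Tick 5: prefer A, take bolt from A; A=[apple] B=[shaft,disk,knob] C=[keg,hook,hinge,rod,bolt]
Tick 6: prefer B, take shaft from B; A=[apple] B=[disk,knob] C=[keg,hook,hinge,rod,bolt,shaft]
Tick 7: prefer A, take apple from A; A=[-] B=[disk,knob] C=[keg,hook,hinge,rod,bolt,shaft,apple]
Tick 8: prefer B, take disk from B; A=[-] B=[knob] C=[keg,hook,hinge,rod,bolt,shaft,apple,disk]

Answer: keg hook hinge rod bolt shaft apple disk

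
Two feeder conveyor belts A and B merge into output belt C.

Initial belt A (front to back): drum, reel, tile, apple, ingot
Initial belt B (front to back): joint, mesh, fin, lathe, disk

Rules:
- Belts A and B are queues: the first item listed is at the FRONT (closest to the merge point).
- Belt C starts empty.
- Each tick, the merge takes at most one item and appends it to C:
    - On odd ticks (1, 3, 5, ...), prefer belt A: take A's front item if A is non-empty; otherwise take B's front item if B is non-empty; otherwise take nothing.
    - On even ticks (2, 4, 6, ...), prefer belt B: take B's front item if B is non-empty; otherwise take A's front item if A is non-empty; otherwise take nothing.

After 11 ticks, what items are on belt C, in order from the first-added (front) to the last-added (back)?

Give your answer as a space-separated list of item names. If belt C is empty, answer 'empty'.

Answer: drum joint reel mesh tile fin apple lathe ingot disk

Derivation:
Tick 1: prefer A, take drum from A; A=[reel,tile,apple,ingot] B=[joint,mesh,fin,lathe,disk] C=[drum]
Tick 2: prefer B, take joint from B; A=[reel,tile,apple,ingot] B=[mesh,fin,lathe,disk] C=[drum,joint]
Tick 3: prefer A, take reel from A; A=[tile,apple,ingot] B=[mesh,fin,lathe,disk] C=[drum,joint,reel]
Tick 4: prefer B, take mesh from B; A=[tile,apple,ingot] B=[fin,lathe,disk] C=[drum,joint,reel,mesh]
Tick 5: prefer A, take tile from A; A=[apple,ingot] B=[fin,lathe,disk] C=[drum,joint,reel,mesh,tile]
Tick 6: prefer B, take fin from B; A=[apple,ingot] B=[lathe,disk] C=[drum,joint,reel,mesh,tile,fin]
Tick 7: prefer A, take apple from A; A=[ingot] B=[lathe,disk] C=[drum,joint,reel,mesh,tile,fin,apple]
Tick 8: prefer B, take lathe from B; A=[ingot] B=[disk] C=[drum,joint,reel,mesh,tile,fin,apple,lathe]
Tick 9: prefer A, take ingot from A; A=[-] B=[disk] C=[drum,joint,reel,mesh,tile,fin,apple,lathe,ingot]
Tick 10: prefer B, take disk from B; A=[-] B=[-] C=[drum,joint,reel,mesh,tile,fin,apple,lathe,ingot,disk]
Tick 11: prefer A, both empty, nothing taken; A=[-] B=[-] C=[drum,joint,reel,mesh,tile,fin,apple,lathe,ingot,disk]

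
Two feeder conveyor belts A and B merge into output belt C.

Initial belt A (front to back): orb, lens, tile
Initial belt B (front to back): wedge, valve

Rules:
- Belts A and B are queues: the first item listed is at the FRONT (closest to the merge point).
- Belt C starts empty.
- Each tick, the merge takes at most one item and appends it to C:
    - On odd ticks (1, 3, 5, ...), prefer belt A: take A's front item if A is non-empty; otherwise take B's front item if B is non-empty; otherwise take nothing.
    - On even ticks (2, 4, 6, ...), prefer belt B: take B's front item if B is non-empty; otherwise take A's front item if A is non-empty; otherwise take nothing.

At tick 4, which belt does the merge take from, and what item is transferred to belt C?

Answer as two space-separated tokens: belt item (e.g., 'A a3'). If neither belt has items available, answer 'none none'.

Answer: B valve

Derivation:
Tick 1: prefer A, take orb from A; A=[lens,tile] B=[wedge,valve] C=[orb]
Tick 2: prefer B, take wedge from B; A=[lens,tile] B=[valve] C=[orb,wedge]
Tick 3: prefer A, take lens from A; A=[tile] B=[valve] C=[orb,wedge,lens]
Tick 4: prefer B, take valve from B; A=[tile] B=[-] C=[orb,wedge,lens,valve]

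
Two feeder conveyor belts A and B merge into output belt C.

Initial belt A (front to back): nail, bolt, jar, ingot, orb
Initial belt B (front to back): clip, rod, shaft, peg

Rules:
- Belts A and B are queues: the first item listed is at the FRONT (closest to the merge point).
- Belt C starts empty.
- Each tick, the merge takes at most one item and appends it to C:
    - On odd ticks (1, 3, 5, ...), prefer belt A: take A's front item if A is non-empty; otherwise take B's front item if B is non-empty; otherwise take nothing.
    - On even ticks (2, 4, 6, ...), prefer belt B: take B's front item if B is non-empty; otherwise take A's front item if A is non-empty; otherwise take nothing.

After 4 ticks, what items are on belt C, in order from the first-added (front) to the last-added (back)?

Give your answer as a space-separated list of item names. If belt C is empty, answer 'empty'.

Tick 1: prefer A, take nail from A; A=[bolt,jar,ingot,orb] B=[clip,rod,shaft,peg] C=[nail]
Tick 2: prefer B, take clip from B; A=[bolt,jar,ingot,orb] B=[rod,shaft,peg] C=[nail,clip]
Tick 3: prefer A, take bolt from A; A=[jar,ingot,orb] B=[rod,shaft,peg] C=[nail,clip,bolt]
Tick 4: prefer B, take rod from B; A=[jar,ingot,orb] B=[shaft,peg] C=[nail,clip,bolt,rod]

Answer: nail clip bolt rod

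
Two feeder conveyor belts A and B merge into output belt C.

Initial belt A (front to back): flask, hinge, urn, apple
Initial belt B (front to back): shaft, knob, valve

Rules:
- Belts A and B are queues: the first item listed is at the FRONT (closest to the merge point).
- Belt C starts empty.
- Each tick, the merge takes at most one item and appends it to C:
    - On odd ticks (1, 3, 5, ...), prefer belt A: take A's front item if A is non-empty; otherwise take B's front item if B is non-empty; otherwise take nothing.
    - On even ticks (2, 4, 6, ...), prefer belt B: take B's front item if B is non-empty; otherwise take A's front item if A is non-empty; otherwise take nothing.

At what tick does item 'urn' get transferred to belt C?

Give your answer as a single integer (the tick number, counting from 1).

Tick 1: prefer A, take flask from A; A=[hinge,urn,apple] B=[shaft,knob,valve] C=[flask]
Tick 2: prefer B, take shaft from B; A=[hinge,urn,apple] B=[knob,valve] C=[flask,shaft]
Tick 3: prefer A, take hinge from A; A=[urn,apple] B=[knob,valve] C=[flask,shaft,hinge]
Tick 4: prefer B, take knob from B; A=[urn,apple] B=[valve] C=[flask,shaft,hinge,knob]
Tick 5: prefer A, take urn from A; A=[apple] B=[valve] C=[flask,shaft,hinge,knob,urn]

Answer: 5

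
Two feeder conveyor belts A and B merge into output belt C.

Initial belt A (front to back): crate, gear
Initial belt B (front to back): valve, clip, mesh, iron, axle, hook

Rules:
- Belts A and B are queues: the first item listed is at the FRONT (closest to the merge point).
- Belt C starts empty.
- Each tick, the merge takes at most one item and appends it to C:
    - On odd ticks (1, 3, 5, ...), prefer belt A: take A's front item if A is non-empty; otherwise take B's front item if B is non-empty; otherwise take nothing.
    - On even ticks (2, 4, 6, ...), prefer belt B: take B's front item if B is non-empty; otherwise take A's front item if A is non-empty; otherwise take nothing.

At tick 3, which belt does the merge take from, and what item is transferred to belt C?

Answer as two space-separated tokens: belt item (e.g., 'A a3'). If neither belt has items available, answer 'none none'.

Answer: A gear

Derivation:
Tick 1: prefer A, take crate from A; A=[gear] B=[valve,clip,mesh,iron,axle,hook] C=[crate]
Tick 2: prefer B, take valve from B; A=[gear] B=[clip,mesh,iron,axle,hook] C=[crate,valve]
Tick 3: prefer A, take gear from A; A=[-] B=[clip,mesh,iron,axle,hook] C=[crate,valve,gear]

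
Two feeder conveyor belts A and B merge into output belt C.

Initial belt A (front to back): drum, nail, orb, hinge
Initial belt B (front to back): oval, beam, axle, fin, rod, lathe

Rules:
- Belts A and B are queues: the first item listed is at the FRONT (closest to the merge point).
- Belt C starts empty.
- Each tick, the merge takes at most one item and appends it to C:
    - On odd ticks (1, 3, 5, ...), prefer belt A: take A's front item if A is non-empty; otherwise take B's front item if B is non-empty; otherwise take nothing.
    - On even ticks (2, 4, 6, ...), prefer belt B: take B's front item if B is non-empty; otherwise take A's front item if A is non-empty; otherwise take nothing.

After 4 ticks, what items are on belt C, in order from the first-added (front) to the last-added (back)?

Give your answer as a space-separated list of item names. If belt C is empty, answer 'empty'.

Answer: drum oval nail beam

Derivation:
Tick 1: prefer A, take drum from A; A=[nail,orb,hinge] B=[oval,beam,axle,fin,rod,lathe] C=[drum]
Tick 2: prefer B, take oval from B; A=[nail,orb,hinge] B=[beam,axle,fin,rod,lathe] C=[drum,oval]
Tick 3: prefer A, take nail from A; A=[orb,hinge] B=[beam,axle,fin,rod,lathe] C=[drum,oval,nail]
Tick 4: prefer B, take beam from B; A=[orb,hinge] B=[axle,fin,rod,lathe] C=[drum,oval,nail,beam]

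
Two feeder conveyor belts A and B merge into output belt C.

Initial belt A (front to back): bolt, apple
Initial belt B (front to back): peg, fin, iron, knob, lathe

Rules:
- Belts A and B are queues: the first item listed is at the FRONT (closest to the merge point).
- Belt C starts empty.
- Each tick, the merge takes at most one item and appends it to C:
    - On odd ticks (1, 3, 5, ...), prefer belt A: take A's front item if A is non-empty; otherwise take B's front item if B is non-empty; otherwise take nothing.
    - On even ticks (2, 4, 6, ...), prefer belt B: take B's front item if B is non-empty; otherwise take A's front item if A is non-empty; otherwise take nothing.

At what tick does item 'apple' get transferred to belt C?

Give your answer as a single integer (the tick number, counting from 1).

Answer: 3

Derivation:
Tick 1: prefer A, take bolt from A; A=[apple] B=[peg,fin,iron,knob,lathe] C=[bolt]
Tick 2: prefer B, take peg from B; A=[apple] B=[fin,iron,knob,lathe] C=[bolt,peg]
Tick 3: prefer A, take apple from A; A=[-] B=[fin,iron,knob,lathe] C=[bolt,peg,apple]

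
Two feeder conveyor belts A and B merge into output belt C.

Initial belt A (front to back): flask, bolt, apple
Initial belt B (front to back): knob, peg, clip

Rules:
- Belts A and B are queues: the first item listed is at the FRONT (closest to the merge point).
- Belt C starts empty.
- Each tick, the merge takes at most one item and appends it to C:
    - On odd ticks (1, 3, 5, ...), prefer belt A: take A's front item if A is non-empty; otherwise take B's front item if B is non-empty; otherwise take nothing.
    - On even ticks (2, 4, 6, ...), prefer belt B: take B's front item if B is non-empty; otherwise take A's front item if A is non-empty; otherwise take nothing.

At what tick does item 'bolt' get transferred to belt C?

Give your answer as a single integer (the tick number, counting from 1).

Tick 1: prefer A, take flask from A; A=[bolt,apple] B=[knob,peg,clip] C=[flask]
Tick 2: prefer B, take knob from B; A=[bolt,apple] B=[peg,clip] C=[flask,knob]
Tick 3: prefer A, take bolt from A; A=[apple] B=[peg,clip] C=[flask,knob,bolt]

Answer: 3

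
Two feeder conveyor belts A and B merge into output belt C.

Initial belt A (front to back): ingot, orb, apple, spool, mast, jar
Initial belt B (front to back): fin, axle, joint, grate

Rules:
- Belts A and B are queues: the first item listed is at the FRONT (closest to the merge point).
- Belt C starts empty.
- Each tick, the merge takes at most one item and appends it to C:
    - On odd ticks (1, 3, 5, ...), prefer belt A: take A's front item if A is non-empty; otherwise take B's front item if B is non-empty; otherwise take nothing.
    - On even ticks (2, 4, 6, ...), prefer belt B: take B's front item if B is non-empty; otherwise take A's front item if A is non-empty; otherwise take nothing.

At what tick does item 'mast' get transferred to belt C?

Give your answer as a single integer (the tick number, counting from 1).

Answer: 9

Derivation:
Tick 1: prefer A, take ingot from A; A=[orb,apple,spool,mast,jar] B=[fin,axle,joint,grate] C=[ingot]
Tick 2: prefer B, take fin from B; A=[orb,apple,spool,mast,jar] B=[axle,joint,grate] C=[ingot,fin]
Tick 3: prefer A, take orb from A; A=[apple,spool,mast,jar] B=[axle,joint,grate] C=[ingot,fin,orb]
Tick 4: prefer B, take axle from B; A=[apple,spool,mast,jar] B=[joint,grate] C=[ingot,fin,orb,axle]
Tick 5: prefer A, take apple from A; A=[spool,mast,jar] B=[joint,grate] C=[ingot,fin,orb,axle,apple]
Tick 6: prefer B, take joint from B; A=[spool,mast,jar] B=[grate] C=[ingot,fin,orb,axle,apple,joint]
Tick 7: prefer A, take spool from A; A=[mast,jar] B=[grate] C=[ingot,fin,orb,axle,apple,joint,spool]
Tick 8: prefer B, take grate from B; A=[mast,jar] B=[-] C=[ingot,fin,orb,axle,apple,joint,spool,grate]
Tick 9: prefer A, take mast from A; A=[jar] B=[-] C=[ingot,fin,orb,axle,apple,joint,spool,grate,mast]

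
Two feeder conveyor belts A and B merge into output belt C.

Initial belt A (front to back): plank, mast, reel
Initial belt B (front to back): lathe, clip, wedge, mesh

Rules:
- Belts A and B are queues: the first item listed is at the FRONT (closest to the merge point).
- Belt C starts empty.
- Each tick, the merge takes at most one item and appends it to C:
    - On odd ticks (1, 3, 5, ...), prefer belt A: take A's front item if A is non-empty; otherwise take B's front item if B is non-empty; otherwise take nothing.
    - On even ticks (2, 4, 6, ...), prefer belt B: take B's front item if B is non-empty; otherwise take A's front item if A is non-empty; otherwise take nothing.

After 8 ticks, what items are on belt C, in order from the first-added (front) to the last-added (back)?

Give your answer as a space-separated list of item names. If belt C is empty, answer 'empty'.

Tick 1: prefer A, take plank from A; A=[mast,reel] B=[lathe,clip,wedge,mesh] C=[plank]
Tick 2: prefer B, take lathe from B; A=[mast,reel] B=[clip,wedge,mesh] C=[plank,lathe]
Tick 3: prefer A, take mast from A; A=[reel] B=[clip,wedge,mesh] C=[plank,lathe,mast]
Tick 4: prefer B, take clip from B; A=[reel] B=[wedge,mesh] C=[plank,lathe,mast,clip]
Tick 5: prefer A, take reel from A; A=[-] B=[wedge,mesh] C=[plank,lathe,mast,clip,reel]
Tick 6: prefer B, take wedge from B; A=[-] B=[mesh] C=[plank,lathe,mast,clip,reel,wedge]
Tick 7: prefer A, take mesh from B; A=[-] B=[-] C=[plank,lathe,mast,clip,reel,wedge,mesh]
Tick 8: prefer B, both empty, nothing taken; A=[-] B=[-] C=[plank,lathe,mast,clip,reel,wedge,mesh]

Answer: plank lathe mast clip reel wedge mesh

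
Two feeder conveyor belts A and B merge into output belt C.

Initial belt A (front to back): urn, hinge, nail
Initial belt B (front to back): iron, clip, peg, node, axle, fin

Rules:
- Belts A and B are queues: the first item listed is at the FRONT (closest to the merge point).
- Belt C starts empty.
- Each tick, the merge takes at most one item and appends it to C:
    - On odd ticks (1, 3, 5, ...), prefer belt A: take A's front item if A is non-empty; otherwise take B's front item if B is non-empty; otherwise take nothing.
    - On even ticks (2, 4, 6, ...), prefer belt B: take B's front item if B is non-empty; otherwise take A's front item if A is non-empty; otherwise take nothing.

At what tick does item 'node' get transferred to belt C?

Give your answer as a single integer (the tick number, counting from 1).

Answer: 7

Derivation:
Tick 1: prefer A, take urn from A; A=[hinge,nail] B=[iron,clip,peg,node,axle,fin] C=[urn]
Tick 2: prefer B, take iron from B; A=[hinge,nail] B=[clip,peg,node,axle,fin] C=[urn,iron]
Tick 3: prefer A, take hinge from A; A=[nail] B=[clip,peg,node,axle,fin] C=[urn,iron,hinge]
Tick 4: prefer B, take clip from B; A=[nail] B=[peg,node,axle,fin] C=[urn,iron,hinge,clip]
Tick 5: prefer A, take nail from A; A=[-] B=[peg,node,axle,fin] C=[urn,iron,hinge,clip,nail]
Tick 6: prefer B, take peg from B; A=[-] B=[node,axle,fin] C=[urn,iron,hinge,clip,nail,peg]
Tick 7: prefer A, take node from B; A=[-] B=[axle,fin] C=[urn,iron,hinge,clip,nail,peg,node]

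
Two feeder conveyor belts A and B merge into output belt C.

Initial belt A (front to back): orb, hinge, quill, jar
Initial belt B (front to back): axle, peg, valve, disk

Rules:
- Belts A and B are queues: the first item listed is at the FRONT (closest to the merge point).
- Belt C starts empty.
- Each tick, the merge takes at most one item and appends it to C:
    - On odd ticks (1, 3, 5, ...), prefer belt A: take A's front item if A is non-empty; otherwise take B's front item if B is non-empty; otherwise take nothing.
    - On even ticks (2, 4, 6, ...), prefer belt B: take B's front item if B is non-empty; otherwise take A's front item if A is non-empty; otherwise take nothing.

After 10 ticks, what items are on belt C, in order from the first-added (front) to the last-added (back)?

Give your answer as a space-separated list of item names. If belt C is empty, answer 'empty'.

Tick 1: prefer A, take orb from A; A=[hinge,quill,jar] B=[axle,peg,valve,disk] C=[orb]
Tick 2: prefer B, take axle from B; A=[hinge,quill,jar] B=[peg,valve,disk] C=[orb,axle]
Tick 3: prefer A, take hinge from A; A=[quill,jar] B=[peg,valve,disk] C=[orb,axle,hinge]
Tick 4: prefer B, take peg from B; A=[quill,jar] B=[valve,disk] C=[orb,axle,hinge,peg]
Tick 5: prefer A, take quill from A; A=[jar] B=[valve,disk] C=[orb,axle,hinge,peg,quill]
Tick 6: prefer B, take valve from B; A=[jar] B=[disk] C=[orb,axle,hinge,peg,quill,valve]
Tick 7: prefer A, take jar from A; A=[-] B=[disk] C=[orb,axle,hinge,peg,quill,valve,jar]
Tick 8: prefer B, take disk from B; A=[-] B=[-] C=[orb,axle,hinge,peg,quill,valve,jar,disk]
Tick 9: prefer A, both empty, nothing taken; A=[-] B=[-] C=[orb,axle,hinge,peg,quill,valve,jar,disk]
Tick 10: prefer B, both empty, nothing taken; A=[-] B=[-] C=[orb,axle,hinge,peg,quill,valve,jar,disk]

Answer: orb axle hinge peg quill valve jar disk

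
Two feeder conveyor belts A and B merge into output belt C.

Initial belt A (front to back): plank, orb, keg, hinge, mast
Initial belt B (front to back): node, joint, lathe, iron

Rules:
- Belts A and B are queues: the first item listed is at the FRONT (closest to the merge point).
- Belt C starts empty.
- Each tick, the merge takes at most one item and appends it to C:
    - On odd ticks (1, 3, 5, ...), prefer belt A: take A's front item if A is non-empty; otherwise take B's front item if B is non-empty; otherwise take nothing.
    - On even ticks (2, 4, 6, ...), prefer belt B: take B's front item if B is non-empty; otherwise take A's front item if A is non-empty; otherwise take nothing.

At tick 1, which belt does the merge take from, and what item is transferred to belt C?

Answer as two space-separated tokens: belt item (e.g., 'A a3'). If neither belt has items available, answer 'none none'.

Answer: A plank

Derivation:
Tick 1: prefer A, take plank from A; A=[orb,keg,hinge,mast] B=[node,joint,lathe,iron] C=[plank]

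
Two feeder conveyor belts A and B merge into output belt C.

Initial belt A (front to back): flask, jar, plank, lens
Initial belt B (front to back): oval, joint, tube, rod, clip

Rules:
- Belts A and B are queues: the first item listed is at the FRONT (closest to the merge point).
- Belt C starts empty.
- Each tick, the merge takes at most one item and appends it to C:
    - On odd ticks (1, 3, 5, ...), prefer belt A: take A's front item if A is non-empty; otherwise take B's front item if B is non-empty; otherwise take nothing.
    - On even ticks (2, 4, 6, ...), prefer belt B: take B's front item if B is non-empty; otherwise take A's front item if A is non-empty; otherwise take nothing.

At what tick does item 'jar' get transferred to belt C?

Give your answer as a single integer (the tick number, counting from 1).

Tick 1: prefer A, take flask from A; A=[jar,plank,lens] B=[oval,joint,tube,rod,clip] C=[flask]
Tick 2: prefer B, take oval from B; A=[jar,plank,lens] B=[joint,tube,rod,clip] C=[flask,oval]
Tick 3: prefer A, take jar from A; A=[plank,lens] B=[joint,tube,rod,clip] C=[flask,oval,jar]

Answer: 3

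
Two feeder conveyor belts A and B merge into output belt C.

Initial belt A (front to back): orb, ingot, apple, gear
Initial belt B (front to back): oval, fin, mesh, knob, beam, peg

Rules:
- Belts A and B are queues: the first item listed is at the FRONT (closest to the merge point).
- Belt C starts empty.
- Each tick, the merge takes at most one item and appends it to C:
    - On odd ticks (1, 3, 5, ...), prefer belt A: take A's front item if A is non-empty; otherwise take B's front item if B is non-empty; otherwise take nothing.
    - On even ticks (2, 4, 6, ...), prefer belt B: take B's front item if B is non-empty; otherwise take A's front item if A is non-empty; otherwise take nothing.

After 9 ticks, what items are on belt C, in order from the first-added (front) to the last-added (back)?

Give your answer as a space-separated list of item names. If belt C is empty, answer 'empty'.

Answer: orb oval ingot fin apple mesh gear knob beam

Derivation:
Tick 1: prefer A, take orb from A; A=[ingot,apple,gear] B=[oval,fin,mesh,knob,beam,peg] C=[orb]
Tick 2: prefer B, take oval from B; A=[ingot,apple,gear] B=[fin,mesh,knob,beam,peg] C=[orb,oval]
Tick 3: prefer A, take ingot from A; A=[apple,gear] B=[fin,mesh,knob,beam,peg] C=[orb,oval,ingot]
Tick 4: prefer B, take fin from B; A=[apple,gear] B=[mesh,knob,beam,peg] C=[orb,oval,ingot,fin]
Tick 5: prefer A, take apple from A; A=[gear] B=[mesh,knob,beam,peg] C=[orb,oval,ingot,fin,apple]
Tick 6: prefer B, take mesh from B; A=[gear] B=[knob,beam,peg] C=[orb,oval,ingot,fin,apple,mesh]
Tick 7: prefer A, take gear from A; A=[-] B=[knob,beam,peg] C=[orb,oval,ingot,fin,apple,mesh,gear]
Tick 8: prefer B, take knob from B; A=[-] B=[beam,peg] C=[orb,oval,ingot,fin,apple,mesh,gear,knob]
Tick 9: prefer A, take beam from B; A=[-] B=[peg] C=[orb,oval,ingot,fin,apple,mesh,gear,knob,beam]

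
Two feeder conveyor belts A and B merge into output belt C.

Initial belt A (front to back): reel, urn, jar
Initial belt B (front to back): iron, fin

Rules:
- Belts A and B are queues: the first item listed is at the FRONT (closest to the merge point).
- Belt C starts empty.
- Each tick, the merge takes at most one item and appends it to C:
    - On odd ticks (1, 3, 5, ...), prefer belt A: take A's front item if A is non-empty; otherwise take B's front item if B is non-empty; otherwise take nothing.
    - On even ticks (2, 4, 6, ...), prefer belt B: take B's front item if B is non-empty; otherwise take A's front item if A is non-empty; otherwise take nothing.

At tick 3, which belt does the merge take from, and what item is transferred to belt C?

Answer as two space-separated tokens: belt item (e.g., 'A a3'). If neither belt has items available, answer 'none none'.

Tick 1: prefer A, take reel from A; A=[urn,jar] B=[iron,fin] C=[reel]
Tick 2: prefer B, take iron from B; A=[urn,jar] B=[fin] C=[reel,iron]
Tick 3: prefer A, take urn from A; A=[jar] B=[fin] C=[reel,iron,urn]

Answer: A urn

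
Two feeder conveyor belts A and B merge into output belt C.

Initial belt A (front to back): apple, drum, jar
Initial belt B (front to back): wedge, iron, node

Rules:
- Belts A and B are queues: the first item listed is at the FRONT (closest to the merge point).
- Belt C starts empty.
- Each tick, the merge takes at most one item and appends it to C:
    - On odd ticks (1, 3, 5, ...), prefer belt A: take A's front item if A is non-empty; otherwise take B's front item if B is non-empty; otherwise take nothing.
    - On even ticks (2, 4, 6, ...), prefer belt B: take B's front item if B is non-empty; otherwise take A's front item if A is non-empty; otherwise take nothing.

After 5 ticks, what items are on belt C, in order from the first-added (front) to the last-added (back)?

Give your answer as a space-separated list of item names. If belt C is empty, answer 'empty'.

Tick 1: prefer A, take apple from A; A=[drum,jar] B=[wedge,iron,node] C=[apple]
Tick 2: prefer B, take wedge from B; A=[drum,jar] B=[iron,node] C=[apple,wedge]
Tick 3: prefer A, take drum from A; A=[jar] B=[iron,node] C=[apple,wedge,drum]
Tick 4: prefer B, take iron from B; A=[jar] B=[node] C=[apple,wedge,drum,iron]
Tick 5: prefer A, take jar from A; A=[-] B=[node] C=[apple,wedge,drum,iron,jar]

Answer: apple wedge drum iron jar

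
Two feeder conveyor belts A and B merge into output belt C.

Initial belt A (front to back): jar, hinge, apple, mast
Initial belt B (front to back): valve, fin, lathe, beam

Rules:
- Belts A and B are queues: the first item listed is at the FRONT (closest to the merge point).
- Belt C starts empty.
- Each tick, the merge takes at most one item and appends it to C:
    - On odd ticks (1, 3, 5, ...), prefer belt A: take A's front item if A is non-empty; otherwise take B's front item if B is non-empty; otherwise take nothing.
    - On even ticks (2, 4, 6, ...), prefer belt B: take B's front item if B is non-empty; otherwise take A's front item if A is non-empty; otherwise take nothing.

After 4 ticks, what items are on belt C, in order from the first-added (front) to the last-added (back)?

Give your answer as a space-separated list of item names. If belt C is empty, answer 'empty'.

Tick 1: prefer A, take jar from A; A=[hinge,apple,mast] B=[valve,fin,lathe,beam] C=[jar]
Tick 2: prefer B, take valve from B; A=[hinge,apple,mast] B=[fin,lathe,beam] C=[jar,valve]
Tick 3: prefer A, take hinge from A; A=[apple,mast] B=[fin,lathe,beam] C=[jar,valve,hinge]
Tick 4: prefer B, take fin from B; A=[apple,mast] B=[lathe,beam] C=[jar,valve,hinge,fin]

Answer: jar valve hinge fin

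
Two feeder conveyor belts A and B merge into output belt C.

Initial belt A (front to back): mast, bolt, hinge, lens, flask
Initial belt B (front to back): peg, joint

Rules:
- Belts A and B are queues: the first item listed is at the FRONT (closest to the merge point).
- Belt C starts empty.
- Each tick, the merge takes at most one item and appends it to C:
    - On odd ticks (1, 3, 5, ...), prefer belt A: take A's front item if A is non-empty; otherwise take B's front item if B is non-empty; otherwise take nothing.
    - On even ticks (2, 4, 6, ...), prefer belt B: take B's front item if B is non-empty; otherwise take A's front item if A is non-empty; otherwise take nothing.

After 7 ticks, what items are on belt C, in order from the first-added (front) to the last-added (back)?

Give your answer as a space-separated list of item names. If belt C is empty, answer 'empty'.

Tick 1: prefer A, take mast from A; A=[bolt,hinge,lens,flask] B=[peg,joint] C=[mast]
Tick 2: prefer B, take peg from B; A=[bolt,hinge,lens,flask] B=[joint] C=[mast,peg]
Tick 3: prefer A, take bolt from A; A=[hinge,lens,flask] B=[joint] C=[mast,peg,bolt]
Tick 4: prefer B, take joint from B; A=[hinge,lens,flask] B=[-] C=[mast,peg,bolt,joint]
Tick 5: prefer A, take hinge from A; A=[lens,flask] B=[-] C=[mast,peg,bolt,joint,hinge]
Tick 6: prefer B, take lens from A; A=[flask] B=[-] C=[mast,peg,bolt,joint,hinge,lens]
Tick 7: prefer A, take flask from A; A=[-] B=[-] C=[mast,peg,bolt,joint,hinge,lens,flask]

Answer: mast peg bolt joint hinge lens flask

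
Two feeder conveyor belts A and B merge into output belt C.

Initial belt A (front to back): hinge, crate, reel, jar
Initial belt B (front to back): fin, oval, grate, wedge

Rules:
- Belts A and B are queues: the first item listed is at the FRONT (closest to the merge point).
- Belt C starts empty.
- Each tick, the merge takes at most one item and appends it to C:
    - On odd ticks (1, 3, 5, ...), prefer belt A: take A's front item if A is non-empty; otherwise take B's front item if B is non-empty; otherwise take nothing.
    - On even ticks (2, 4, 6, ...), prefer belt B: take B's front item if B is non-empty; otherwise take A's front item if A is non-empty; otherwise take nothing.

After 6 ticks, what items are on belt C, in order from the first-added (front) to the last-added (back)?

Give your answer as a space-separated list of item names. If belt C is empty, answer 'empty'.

Answer: hinge fin crate oval reel grate

Derivation:
Tick 1: prefer A, take hinge from A; A=[crate,reel,jar] B=[fin,oval,grate,wedge] C=[hinge]
Tick 2: prefer B, take fin from B; A=[crate,reel,jar] B=[oval,grate,wedge] C=[hinge,fin]
Tick 3: prefer A, take crate from A; A=[reel,jar] B=[oval,grate,wedge] C=[hinge,fin,crate]
Tick 4: prefer B, take oval from B; A=[reel,jar] B=[grate,wedge] C=[hinge,fin,crate,oval]
Tick 5: prefer A, take reel from A; A=[jar] B=[grate,wedge] C=[hinge,fin,crate,oval,reel]
Tick 6: prefer B, take grate from B; A=[jar] B=[wedge] C=[hinge,fin,crate,oval,reel,grate]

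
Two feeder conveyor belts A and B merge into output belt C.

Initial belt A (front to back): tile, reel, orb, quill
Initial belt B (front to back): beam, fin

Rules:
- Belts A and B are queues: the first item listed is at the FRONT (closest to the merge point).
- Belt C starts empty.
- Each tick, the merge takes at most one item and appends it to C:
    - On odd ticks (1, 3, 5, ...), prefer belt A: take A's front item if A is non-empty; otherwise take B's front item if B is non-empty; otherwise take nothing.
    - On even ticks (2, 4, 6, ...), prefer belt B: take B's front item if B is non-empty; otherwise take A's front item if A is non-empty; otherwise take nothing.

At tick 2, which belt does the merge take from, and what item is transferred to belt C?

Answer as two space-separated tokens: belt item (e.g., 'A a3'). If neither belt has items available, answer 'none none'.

Tick 1: prefer A, take tile from A; A=[reel,orb,quill] B=[beam,fin] C=[tile]
Tick 2: prefer B, take beam from B; A=[reel,orb,quill] B=[fin] C=[tile,beam]

Answer: B beam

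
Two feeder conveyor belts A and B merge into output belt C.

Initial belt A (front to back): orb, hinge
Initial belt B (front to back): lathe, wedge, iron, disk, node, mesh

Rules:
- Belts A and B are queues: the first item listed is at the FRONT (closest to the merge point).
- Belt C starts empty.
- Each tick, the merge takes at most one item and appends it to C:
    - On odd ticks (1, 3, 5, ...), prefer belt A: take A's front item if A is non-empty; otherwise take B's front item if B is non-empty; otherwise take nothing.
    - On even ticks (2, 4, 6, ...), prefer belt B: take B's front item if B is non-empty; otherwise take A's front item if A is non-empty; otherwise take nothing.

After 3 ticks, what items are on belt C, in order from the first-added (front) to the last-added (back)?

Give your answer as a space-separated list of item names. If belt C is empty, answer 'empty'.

Answer: orb lathe hinge

Derivation:
Tick 1: prefer A, take orb from A; A=[hinge] B=[lathe,wedge,iron,disk,node,mesh] C=[orb]
Tick 2: prefer B, take lathe from B; A=[hinge] B=[wedge,iron,disk,node,mesh] C=[orb,lathe]
Tick 3: prefer A, take hinge from A; A=[-] B=[wedge,iron,disk,node,mesh] C=[orb,lathe,hinge]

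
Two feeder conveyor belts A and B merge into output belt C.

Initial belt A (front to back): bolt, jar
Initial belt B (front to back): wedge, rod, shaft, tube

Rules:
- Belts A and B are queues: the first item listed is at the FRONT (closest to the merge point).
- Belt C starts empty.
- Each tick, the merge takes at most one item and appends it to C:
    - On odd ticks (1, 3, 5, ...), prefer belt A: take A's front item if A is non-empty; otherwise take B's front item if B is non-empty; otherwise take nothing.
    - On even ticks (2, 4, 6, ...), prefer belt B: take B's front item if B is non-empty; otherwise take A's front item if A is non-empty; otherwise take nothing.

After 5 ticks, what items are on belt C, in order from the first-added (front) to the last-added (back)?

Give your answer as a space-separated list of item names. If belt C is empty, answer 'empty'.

Answer: bolt wedge jar rod shaft

Derivation:
Tick 1: prefer A, take bolt from A; A=[jar] B=[wedge,rod,shaft,tube] C=[bolt]
Tick 2: prefer B, take wedge from B; A=[jar] B=[rod,shaft,tube] C=[bolt,wedge]
Tick 3: prefer A, take jar from A; A=[-] B=[rod,shaft,tube] C=[bolt,wedge,jar]
Tick 4: prefer B, take rod from B; A=[-] B=[shaft,tube] C=[bolt,wedge,jar,rod]
Tick 5: prefer A, take shaft from B; A=[-] B=[tube] C=[bolt,wedge,jar,rod,shaft]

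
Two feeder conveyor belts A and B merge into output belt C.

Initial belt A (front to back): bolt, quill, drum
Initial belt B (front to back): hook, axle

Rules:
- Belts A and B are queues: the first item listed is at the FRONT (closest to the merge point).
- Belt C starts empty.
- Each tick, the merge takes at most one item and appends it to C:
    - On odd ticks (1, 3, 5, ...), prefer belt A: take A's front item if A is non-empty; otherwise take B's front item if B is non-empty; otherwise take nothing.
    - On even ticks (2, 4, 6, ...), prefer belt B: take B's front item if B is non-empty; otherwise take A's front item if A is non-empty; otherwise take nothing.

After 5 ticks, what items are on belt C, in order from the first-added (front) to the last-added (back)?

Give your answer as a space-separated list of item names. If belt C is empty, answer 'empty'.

Answer: bolt hook quill axle drum

Derivation:
Tick 1: prefer A, take bolt from A; A=[quill,drum] B=[hook,axle] C=[bolt]
Tick 2: prefer B, take hook from B; A=[quill,drum] B=[axle] C=[bolt,hook]
Tick 3: prefer A, take quill from A; A=[drum] B=[axle] C=[bolt,hook,quill]
Tick 4: prefer B, take axle from B; A=[drum] B=[-] C=[bolt,hook,quill,axle]
Tick 5: prefer A, take drum from A; A=[-] B=[-] C=[bolt,hook,quill,axle,drum]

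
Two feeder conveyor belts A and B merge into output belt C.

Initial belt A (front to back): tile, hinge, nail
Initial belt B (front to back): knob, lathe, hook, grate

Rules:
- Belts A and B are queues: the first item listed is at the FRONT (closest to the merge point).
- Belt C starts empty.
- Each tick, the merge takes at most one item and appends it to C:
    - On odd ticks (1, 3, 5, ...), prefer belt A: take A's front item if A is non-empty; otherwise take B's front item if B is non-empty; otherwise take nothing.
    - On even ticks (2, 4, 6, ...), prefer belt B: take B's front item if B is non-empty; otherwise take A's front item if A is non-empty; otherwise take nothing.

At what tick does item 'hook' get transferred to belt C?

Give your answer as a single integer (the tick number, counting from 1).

Answer: 6

Derivation:
Tick 1: prefer A, take tile from A; A=[hinge,nail] B=[knob,lathe,hook,grate] C=[tile]
Tick 2: prefer B, take knob from B; A=[hinge,nail] B=[lathe,hook,grate] C=[tile,knob]
Tick 3: prefer A, take hinge from A; A=[nail] B=[lathe,hook,grate] C=[tile,knob,hinge]
Tick 4: prefer B, take lathe from B; A=[nail] B=[hook,grate] C=[tile,knob,hinge,lathe]
Tick 5: prefer A, take nail from A; A=[-] B=[hook,grate] C=[tile,knob,hinge,lathe,nail]
Tick 6: prefer B, take hook from B; A=[-] B=[grate] C=[tile,knob,hinge,lathe,nail,hook]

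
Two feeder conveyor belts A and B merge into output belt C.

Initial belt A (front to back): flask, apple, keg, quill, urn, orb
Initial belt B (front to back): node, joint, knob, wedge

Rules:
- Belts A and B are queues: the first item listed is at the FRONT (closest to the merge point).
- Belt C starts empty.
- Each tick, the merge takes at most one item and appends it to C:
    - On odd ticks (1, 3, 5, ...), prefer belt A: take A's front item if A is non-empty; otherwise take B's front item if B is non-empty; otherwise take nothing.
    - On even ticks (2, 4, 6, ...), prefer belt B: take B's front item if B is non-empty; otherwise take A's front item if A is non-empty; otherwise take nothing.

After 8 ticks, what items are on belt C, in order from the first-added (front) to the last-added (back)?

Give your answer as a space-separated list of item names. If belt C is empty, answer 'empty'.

Answer: flask node apple joint keg knob quill wedge

Derivation:
Tick 1: prefer A, take flask from A; A=[apple,keg,quill,urn,orb] B=[node,joint,knob,wedge] C=[flask]
Tick 2: prefer B, take node from B; A=[apple,keg,quill,urn,orb] B=[joint,knob,wedge] C=[flask,node]
Tick 3: prefer A, take apple from A; A=[keg,quill,urn,orb] B=[joint,knob,wedge] C=[flask,node,apple]
Tick 4: prefer B, take joint from B; A=[keg,quill,urn,orb] B=[knob,wedge] C=[flask,node,apple,joint]
Tick 5: prefer A, take keg from A; A=[quill,urn,orb] B=[knob,wedge] C=[flask,node,apple,joint,keg]
Tick 6: prefer B, take knob from B; A=[quill,urn,orb] B=[wedge] C=[flask,node,apple,joint,keg,knob]
Tick 7: prefer A, take quill from A; A=[urn,orb] B=[wedge] C=[flask,node,apple,joint,keg,knob,quill]
Tick 8: prefer B, take wedge from B; A=[urn,orb] B=[-] C=[flask,node,apple,joint,keg,knob,quill,wedge]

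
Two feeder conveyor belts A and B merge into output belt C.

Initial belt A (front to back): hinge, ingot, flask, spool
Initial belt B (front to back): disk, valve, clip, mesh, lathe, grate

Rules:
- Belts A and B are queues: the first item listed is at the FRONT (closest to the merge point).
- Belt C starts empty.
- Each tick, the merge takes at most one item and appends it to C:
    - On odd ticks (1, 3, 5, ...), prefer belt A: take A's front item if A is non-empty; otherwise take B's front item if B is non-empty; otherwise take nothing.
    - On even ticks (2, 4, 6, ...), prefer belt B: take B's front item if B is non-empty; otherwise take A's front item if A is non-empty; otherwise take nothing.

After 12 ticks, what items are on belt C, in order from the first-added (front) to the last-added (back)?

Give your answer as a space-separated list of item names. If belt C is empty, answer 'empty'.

Answer: hinge disk ingot valve flask clip spool mesh lathe grate

Derivation:
Tick 1: prefer A, take hinge from A; A=[ingot,flask,spool] B=[disk,valve,clip,mesh,lathe,grate] C=[hinge]
Tick 2: prefer B, take disk from B; A=[ingot,flask,spool] B=[valve,clip,mesh,lathe,grate] C=[hinge,disk]
Tick 3: prefer A, take ingot from A; A=[flask,spool] B=[valve,clip,mesh,lathe,grate] C=[hinge,disk,ingot]
Tick 4: prefer B, take valve from B; A=[flask,spool] B=[clip,mesh,lathe,grate] C=[hinge,disk,ingot,valve]
Tick 5: prefer A, take flask from A; A=[spool] B=[clip,mesh,lathe,grate] C=[hinge,disk,ingot,valve,flask]
Tick 6: prefer B, take clip from B; A=[spool] B=[mesh,lathe,grate] C=[hinge,disk,ingot,valve,flask,clip]
Tick 7: prefer A, take spool from A; A=[-] B=[mesh,lathe,grate] C=[hinge,disk,ingot,valve,flask,clip,spool]
Tick 8: prefer B, take mesh from B; A=[-] B=[lathe,grate] C=[hinge,disk,ingot,valve,flask,clip,spool,mesh]
Tick 9: prefer A, take lathe from B; A=[-] B=[grate] C=[hinge,disk,ingot,valve,flask,clip,spool,mesh,lathe]
Tick 10: prefer B, take grate from B; A=[-] B=[-] C=[hinge,disk,ingot,valve,flask,clip,spool,mesh,lathe,grate]
Tick 11: prefer A, both empty, nothing taken; A=[-] B=[-] C=[hinge,disk,ingot,valve,flask,clip,spool,mesh,lathe,grate]
Tick 12: prefer B, both empty, nothing taken; A=[-] B=[-] C=[hinge,disk,ingot,valve,flask,clip,spool,mesh,lathe,grate]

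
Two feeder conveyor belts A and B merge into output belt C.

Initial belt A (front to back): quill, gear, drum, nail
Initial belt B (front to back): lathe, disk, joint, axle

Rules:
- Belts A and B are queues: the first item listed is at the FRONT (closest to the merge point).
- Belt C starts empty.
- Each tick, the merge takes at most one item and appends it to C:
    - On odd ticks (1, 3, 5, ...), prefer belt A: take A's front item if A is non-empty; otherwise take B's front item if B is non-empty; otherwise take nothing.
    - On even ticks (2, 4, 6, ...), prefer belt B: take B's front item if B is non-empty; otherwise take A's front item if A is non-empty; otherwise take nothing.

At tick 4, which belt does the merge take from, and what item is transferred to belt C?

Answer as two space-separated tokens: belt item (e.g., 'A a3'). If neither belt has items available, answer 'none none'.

Answer: B disk

Derivation:
Tick 1: prefer A, take quill from A; A=[gear,drum,nail] B=[lathe,disk,joint,axle] C=[quill]
Tick 2: prefer B, take lathe from B; A=[gear,drum,nail] B=[disk,joint,axle] C=[quill,lathe]
Tick 3: prefer A, take gear from A; A=[drum,nail] B=[disk,joint,axle] C=[quill,lathe,gear]
Tick 4: prefer B, take disk from B; A=[drum,nail] B=[joint,axle] C=[quill,lathe,gear,disk]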